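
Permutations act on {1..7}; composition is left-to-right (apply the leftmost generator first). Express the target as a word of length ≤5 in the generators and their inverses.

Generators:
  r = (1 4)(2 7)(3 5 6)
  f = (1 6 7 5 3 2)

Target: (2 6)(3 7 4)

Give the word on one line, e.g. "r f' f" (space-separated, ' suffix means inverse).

r r r f r

  after r: (1 4)(2 7)(3 5 6)
  after r: (3 6 5)
  after r: (1 4)(2 7)
  after f: (1 4 6 7)(2 5 3)
  after r: (2 6)(3 7 4)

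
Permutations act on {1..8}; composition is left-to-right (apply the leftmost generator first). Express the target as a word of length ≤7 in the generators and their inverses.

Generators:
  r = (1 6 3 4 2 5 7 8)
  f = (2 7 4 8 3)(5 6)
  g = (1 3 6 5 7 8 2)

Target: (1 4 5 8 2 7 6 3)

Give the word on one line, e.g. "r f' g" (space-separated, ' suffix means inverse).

g f' r g r

  after g: (1 3 6 5 7 8 2)
  after f': (1 8 3 5 2)(4 7)
  after r: (2 6 3 7)(4 8)
  after g: (1 3 8 4 2 5 7)
  after r: (1 4 5 8 2 7 6 3)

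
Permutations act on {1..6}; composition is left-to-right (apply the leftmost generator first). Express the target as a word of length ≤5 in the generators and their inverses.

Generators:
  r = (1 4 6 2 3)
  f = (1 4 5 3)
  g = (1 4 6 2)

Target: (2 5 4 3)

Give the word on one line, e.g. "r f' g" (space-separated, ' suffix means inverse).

  after g: (1 4 6 2)
  after f: (1 5 3)(2 4 6)
  after g': (1 5 3 2)
  after f: (1 3 2 4 5)
  after f: (2 5 4 3)

g f g' f f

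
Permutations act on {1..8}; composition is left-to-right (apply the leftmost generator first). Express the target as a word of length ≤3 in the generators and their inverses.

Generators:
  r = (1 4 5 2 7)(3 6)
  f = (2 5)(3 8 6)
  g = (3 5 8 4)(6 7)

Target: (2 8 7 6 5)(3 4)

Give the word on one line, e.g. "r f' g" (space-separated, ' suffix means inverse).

f g

  after f: (2 5)(3 8 6)
  after g: (2 8 7 6 5)(3 4)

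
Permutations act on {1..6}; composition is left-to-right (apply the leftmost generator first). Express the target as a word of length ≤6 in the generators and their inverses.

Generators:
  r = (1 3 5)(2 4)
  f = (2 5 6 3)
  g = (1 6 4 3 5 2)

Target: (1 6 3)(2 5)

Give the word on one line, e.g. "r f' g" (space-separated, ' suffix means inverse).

  after g: (1 6 4 3 5 2)
  after f': (1 5 3 2)(4 6)
  after r': (1 3 4 6 2 5)
  after r': (2 3)(4 6)
  after g: (1 6 3)(2 5)

g f' r' r' g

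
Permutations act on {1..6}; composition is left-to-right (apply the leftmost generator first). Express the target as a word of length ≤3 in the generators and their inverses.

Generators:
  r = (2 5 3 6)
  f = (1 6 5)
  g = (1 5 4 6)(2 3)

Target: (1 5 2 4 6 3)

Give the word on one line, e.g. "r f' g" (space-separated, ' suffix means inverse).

r g

  after r: (2 5 3 6)
  after g: (1 5 2 4 6 3)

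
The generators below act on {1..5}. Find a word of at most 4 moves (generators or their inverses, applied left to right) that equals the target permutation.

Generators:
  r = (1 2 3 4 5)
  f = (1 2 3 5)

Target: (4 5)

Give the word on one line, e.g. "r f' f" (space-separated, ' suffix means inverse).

  after r': (1 5 4 3 2)
  after f: (4 5)

r' f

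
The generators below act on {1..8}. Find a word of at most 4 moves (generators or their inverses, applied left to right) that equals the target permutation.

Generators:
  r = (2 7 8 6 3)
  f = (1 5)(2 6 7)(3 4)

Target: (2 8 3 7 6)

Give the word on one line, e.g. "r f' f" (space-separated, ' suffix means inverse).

  after r: (2 7 8 6 3)
  after r: (2 8 3 7 6)

r r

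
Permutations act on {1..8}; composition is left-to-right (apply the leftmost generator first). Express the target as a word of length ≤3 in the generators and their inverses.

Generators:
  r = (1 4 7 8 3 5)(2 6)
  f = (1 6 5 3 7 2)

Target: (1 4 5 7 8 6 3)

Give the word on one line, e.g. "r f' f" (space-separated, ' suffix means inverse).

  after r: (1 4 7 8 3 5)(2 6)
  after f': (1 4 3 6 7 8 5 2)
  after f': (1 4 5 7 8 6 3)

r f' f'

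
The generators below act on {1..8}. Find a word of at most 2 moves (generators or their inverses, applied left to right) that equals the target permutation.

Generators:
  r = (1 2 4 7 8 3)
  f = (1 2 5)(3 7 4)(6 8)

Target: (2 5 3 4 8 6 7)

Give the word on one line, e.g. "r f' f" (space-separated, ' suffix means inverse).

f r'

  after f: (1 2 5)(3 7 4)(6 8)
  after r': (2 5 3 4 8 6 7)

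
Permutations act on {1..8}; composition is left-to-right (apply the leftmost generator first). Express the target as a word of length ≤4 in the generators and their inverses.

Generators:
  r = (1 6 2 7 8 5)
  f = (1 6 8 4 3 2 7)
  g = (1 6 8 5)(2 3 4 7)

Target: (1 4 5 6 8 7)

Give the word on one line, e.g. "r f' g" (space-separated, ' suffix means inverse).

f' r f

  after f': (1 7 2 3 4 8 6)
  after r: (1 8 2 3 4 5)
  after f: (1 4 5 6 8 7)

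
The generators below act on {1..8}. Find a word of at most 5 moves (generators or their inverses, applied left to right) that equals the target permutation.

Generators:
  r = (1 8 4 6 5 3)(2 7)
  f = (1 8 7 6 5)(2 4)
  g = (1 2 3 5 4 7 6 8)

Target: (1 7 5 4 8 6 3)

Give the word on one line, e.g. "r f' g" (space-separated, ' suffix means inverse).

r g' f'

  after r: (1 8 4 6 5 3)(2 7)
  after g': (1 6 3 8 5 2 4 7)
  after f': (1 7 5 4 8 6 3)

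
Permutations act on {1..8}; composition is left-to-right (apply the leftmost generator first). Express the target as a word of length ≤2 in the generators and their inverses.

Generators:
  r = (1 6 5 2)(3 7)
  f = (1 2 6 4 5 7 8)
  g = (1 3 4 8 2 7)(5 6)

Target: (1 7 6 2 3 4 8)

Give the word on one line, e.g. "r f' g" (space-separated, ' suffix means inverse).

g r

  after g: (1 3 4 8 2 7)(5 6)
  after r: (1 7 6 2 3 4 8)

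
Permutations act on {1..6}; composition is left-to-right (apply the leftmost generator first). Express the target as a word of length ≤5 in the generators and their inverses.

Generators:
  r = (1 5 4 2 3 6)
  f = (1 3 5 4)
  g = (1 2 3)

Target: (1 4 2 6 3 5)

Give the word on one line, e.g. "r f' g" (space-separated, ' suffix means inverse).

f' r' f r' f

  after f': (1 4 5 3)
  after r': (1 5 2 4)(3 6)
  after f: (1 4 3 6 5 2)
  after r': (1 5 4 2 6)
  after f: (1 4 2 6 3 5)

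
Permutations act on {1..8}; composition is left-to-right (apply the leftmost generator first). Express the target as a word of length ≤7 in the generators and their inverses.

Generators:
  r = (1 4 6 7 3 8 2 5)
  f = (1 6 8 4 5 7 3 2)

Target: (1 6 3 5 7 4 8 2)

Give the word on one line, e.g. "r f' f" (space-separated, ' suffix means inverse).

  after r': (1 5 2 8 3 7 6 4)
  after r': (1 2 3 6)(4 5 8 7)
  after f: (3 8)(4 7 5)
  after r: (1 4 3 2 5 6 7)
  after r: (1 6 3 5 7 4 8 2)

r' r' f r r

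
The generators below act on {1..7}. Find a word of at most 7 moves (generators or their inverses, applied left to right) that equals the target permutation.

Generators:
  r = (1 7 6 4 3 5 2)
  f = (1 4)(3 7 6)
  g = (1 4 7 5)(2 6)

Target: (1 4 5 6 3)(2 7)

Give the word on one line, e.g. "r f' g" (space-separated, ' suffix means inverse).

f' r' f' r' f

  after f': (1 4)(3 6 7)
  after r': (1 6)(2 5 3 7 4)
  after f': (1 7)(2 5 6 4)
  after r': (2 3 4 5 7)
  after f: (1 4 5 6 3)(2 7)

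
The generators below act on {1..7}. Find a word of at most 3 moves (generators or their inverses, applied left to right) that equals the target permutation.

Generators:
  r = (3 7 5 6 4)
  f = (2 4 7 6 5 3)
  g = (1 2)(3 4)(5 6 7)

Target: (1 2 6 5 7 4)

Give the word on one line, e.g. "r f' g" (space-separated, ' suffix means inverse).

f' g' r'

  after f': (2 3 5 6 7 4)
  after g': (1 2 4)(3 7)
  after r': (1 2 6 5 7 4)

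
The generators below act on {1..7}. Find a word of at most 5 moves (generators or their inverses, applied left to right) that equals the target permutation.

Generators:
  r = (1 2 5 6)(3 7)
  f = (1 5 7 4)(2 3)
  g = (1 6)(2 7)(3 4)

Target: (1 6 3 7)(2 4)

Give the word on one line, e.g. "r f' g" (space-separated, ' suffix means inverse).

  after g: (1 6)(2 7)(3 4)
  after f: (1 6 5 7 3)(2 4)
  after g: (2 3 6 5)(4 7)
  after r': (1 6 2 7 4 3 5)
  after f: (1 6 3 7)(2 4)

g f g r' f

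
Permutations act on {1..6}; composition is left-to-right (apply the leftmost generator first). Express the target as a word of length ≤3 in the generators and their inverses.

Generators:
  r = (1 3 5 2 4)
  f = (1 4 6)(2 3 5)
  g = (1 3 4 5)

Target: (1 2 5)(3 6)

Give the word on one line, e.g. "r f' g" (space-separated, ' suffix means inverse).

  after g: (1 3 4 5)
  after f: (1 5 4 2 3 6)
  after r: (1 2 5)(3 6)

g f r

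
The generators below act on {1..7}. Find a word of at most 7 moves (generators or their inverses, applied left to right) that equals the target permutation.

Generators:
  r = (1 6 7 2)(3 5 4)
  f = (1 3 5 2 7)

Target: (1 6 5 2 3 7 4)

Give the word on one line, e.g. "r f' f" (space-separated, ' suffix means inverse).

f' r f r' f'

  after f': (1 7 2 5 3)
  after r: (1 2 4 3 6 7)
  after f: (1 7 3 6)(2 4 5)
  after r': (1 6 2 5 7 4 3)
  after f': (1 6 5 2 3 7 4)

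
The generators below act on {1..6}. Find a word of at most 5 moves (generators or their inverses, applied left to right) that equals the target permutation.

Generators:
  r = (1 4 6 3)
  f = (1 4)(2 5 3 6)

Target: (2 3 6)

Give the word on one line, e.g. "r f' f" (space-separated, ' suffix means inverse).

  after f': (1 4)(2 6 3 5)
  after r': (2 4 3 5)
  after f: (1 4 6 2)
  after r': (2 3 6)

f' r' f r'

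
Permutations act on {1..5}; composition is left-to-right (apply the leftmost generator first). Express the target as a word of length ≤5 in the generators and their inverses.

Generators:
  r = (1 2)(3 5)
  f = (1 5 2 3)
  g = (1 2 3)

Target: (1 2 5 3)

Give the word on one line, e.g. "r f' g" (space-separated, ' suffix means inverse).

  after r: (1 2)(3 5)
  after f': (1 5 2 3)
  after r: (1 3 2 5)
  after g: (2 5)
  after g: (1 2 5 3)

r f' r g g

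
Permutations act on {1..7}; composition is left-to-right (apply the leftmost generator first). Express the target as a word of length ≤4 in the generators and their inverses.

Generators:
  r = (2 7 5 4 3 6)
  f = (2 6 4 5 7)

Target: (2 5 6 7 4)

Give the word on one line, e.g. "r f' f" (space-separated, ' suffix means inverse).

f' f'

  after f': (2 7 5 4 6)
  after f': (2 5 6 7 4)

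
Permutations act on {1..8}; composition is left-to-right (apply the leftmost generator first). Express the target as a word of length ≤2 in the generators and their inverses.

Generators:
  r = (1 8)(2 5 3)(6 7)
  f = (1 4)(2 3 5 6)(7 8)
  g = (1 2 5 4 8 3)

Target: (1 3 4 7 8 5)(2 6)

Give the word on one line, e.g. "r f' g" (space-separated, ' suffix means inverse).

  after g: (1 2 5 4 8 3)
  after f: (1 3 4 7 8 5)(2 6)

g f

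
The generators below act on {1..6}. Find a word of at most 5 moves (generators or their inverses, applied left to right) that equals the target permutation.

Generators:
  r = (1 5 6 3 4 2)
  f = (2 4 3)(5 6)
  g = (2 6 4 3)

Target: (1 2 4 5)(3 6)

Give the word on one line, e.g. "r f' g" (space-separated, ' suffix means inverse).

g r' f' g

  after g: (2 6 4 3)
  after r': (1 2 5)(3 4 6)
  after f': (1 3 2 6 4 5)
  after g: (1 2 4 5)(3 6)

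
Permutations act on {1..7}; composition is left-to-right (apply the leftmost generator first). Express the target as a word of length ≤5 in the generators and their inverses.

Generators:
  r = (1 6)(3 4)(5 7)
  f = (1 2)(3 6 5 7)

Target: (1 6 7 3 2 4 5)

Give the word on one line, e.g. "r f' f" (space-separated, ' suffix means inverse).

  after f: (1 2)(3 6 5 7)
  after r: (1 2 6 7 4 3)
  after f': (2 3)(4 7)(5 6)
  after r': (1 6 7 3 2 4 5)

f r f' r'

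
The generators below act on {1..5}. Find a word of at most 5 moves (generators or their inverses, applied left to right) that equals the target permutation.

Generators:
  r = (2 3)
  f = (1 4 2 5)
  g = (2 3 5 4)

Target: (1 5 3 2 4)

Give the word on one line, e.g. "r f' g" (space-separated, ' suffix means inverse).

  after f': (1 5 2 4)
  after r': (1 5 3 2 4)
  after r': (1 5 2 4)
  after r': (1 5 3 2 4)

f' r' r' r'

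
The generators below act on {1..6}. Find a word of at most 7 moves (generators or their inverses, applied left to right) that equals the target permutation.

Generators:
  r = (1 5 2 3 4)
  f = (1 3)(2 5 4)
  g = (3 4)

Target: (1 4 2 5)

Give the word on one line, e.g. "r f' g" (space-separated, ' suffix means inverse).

  after r': (1 4 3 2 5)
  after f': (1 5 3 4)
  after r: (1 2 3)(4 5)
  after g': (1 2 4 5 3)
  after f': (1 4 2 5)

r' f' r g' f'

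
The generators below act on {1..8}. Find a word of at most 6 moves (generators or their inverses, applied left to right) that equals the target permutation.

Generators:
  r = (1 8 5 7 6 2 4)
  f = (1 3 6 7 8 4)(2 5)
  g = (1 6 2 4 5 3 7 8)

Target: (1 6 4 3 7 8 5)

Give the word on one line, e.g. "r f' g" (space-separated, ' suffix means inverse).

  after f': (1 4 8 7 6 3)(2 5)
  after r': (1 2 8 5 6 3 4)
  after g: (1 4 6 7 8 3 5 2)
  after r': (1 2 4 7)(3 8)(5 6)
  after g': (1 6 4 3 7 8 5)

f' r' g r' g'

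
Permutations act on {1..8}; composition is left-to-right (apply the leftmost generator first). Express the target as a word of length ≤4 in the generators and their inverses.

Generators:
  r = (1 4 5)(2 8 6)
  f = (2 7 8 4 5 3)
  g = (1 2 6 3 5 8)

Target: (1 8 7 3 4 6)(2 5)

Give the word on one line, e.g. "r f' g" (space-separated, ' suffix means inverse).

  after f': (2 3 5 4 8 7)
  after r': (1 5)(2 3 4)(6 8 7)
  after g: (1 8 7 3 4 6)(2 5)

f' r' g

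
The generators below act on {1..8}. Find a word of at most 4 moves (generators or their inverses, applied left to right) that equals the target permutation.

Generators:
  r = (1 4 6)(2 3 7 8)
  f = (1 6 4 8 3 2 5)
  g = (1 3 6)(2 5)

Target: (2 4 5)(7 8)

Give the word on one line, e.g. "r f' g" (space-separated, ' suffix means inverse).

r' f'

  after r': (1 6 4)(2 8 7 3)
  after f': (2 4 5)(7 8)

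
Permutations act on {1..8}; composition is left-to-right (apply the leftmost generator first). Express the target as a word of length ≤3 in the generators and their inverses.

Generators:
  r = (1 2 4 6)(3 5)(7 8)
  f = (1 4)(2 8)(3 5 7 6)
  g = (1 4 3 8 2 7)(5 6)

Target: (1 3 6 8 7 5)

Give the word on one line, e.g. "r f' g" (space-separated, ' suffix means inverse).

  after f: (1 4)(2 8)(3 5 7 6)
  after g: (1 3 6 8 7 5)

f g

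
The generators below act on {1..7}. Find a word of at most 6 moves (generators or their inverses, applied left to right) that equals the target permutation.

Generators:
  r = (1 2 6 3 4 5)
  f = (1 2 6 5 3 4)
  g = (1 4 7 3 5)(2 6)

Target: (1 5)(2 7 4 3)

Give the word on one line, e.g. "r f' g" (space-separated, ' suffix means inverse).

  after r': (1 5 4 3 6 2)
  after r': (1 4 6)(2 5 3)
  after f: (2 3 6)(4 5)
  after g': (1 5)(2 7 4 3)

r' r' f g'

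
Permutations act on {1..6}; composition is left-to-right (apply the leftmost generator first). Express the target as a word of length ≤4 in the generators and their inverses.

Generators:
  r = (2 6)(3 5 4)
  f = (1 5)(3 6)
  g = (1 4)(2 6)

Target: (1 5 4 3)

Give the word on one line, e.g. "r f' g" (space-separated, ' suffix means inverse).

r' g r r

  after r': (2 6)(3 4 5)
  after g: (1 4 5 3)
  after r: (1 3)(2 6)
  after r: (1 5 4 3)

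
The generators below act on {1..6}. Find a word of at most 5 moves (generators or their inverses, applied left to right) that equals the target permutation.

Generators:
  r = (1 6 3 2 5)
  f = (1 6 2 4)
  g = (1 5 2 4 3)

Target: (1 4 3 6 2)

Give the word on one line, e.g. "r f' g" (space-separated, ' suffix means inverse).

  after g': (1 3 4 2 5)
  after f': (1 3 2 5 4 6)
  after f': (1 3 6 4)(2 5)
  after g': (1 4 3 6 2)

g' f' f' g'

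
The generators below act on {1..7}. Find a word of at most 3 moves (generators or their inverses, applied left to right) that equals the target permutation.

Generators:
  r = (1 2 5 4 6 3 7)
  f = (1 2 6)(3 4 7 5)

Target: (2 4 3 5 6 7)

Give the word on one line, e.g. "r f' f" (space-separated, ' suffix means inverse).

f r'

  after f: (1 2 6)(3 4 7 5)
  after r': (2 4 3 5 6 7)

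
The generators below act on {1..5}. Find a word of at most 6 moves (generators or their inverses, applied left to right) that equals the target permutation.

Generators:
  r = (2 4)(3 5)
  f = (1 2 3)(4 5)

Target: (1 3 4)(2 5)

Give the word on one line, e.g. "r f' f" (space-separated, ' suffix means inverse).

  after r': (2 4)(3 5)
  after f': (1 3 4)(2 5)
  after r: (1 5 4)(2 3)
  after r: (1 3 4)(2 5)

r' f' r r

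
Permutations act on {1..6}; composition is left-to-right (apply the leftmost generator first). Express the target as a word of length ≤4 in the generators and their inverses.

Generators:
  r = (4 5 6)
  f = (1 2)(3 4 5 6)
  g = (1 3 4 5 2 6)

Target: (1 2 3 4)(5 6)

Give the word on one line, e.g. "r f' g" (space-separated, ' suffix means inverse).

  after g: (1 3 4 5 2 6)
  after r': (1 3 6)(2 5)
  after f': (1 6 2 4 3 5)
  after g': (1 2 3 4)(5 6)

g r' f' g'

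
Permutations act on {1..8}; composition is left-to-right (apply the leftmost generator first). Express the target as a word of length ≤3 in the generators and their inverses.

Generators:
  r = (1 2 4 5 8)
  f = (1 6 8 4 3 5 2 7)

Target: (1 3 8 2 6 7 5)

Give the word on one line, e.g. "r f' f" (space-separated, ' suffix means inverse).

  after r: (1 2 4 5 8)
  after f': (1 5 6)(2 8 7)(3 4)
  after f': (1 3 8 2 6 7 5)

r f' f'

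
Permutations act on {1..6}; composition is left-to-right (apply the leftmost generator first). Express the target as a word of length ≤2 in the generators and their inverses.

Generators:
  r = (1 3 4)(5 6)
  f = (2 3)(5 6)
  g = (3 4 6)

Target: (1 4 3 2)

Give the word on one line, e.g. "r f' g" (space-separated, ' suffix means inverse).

  after f: (2 3)(5 6)
  after r': (1 4 3 2)

f r'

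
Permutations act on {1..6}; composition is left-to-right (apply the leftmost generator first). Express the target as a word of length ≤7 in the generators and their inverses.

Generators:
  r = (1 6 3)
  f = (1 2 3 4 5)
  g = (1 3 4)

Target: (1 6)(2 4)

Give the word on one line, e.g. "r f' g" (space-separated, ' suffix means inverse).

f' r f r g

  after f': (1 5 4 3 2)
  after r: (1 5 4)(2 6 3)
  after f: (2 6 4)
  after r: (1 6 4 2 3)
  after g: (1 6)(2 4)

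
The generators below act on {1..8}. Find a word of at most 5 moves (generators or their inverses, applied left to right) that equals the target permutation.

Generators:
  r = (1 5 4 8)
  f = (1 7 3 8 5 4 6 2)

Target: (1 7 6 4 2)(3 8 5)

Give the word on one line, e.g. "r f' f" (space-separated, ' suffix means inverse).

f' r f f

  after f': (1 2 6 4 5 8 3 7)
  after r: (1 2 6 8 3 7 5)
  after f: (4 6 5 7)
  after f: (1 7 6 4 2)(3 8 5)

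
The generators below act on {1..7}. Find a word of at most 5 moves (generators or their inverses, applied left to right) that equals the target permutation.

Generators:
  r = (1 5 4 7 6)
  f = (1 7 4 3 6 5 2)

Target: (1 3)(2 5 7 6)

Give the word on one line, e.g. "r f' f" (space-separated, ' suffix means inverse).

  after r: (1 5 4 7 6)
  after r: (1 4 6 5 7)
  after f: (1 3 6 2)(4 5)
  after r: (1 3)(2 5 7 6)

r r f r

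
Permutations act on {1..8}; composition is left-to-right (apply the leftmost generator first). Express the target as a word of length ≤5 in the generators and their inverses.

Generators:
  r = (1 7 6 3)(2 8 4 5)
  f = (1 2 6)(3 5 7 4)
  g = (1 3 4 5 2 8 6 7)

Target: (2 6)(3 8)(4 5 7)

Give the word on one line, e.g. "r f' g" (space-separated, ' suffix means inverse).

r' g g f g

  after r': (1 3 6 7)(2 5 4 8)
  after g: (1 4 6)(3 7)
  after g: (1 5 2 8 6 3)(4 7)
  after f: (1 7 3 2 8)(5 6)
  after g: (2 6)(3 8)(4 5 7)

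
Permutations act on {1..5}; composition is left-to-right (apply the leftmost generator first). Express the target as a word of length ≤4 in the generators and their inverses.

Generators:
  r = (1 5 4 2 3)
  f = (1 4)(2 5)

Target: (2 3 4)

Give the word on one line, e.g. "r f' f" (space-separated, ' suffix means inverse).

f r' r'

  after f: (1 4)(2 5)
  after r': (1 5 4 3 2)
  after r': (2 3 4)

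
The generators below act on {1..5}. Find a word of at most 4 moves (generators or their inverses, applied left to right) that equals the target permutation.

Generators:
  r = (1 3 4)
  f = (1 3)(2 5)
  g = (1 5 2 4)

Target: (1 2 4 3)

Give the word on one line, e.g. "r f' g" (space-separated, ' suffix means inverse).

  after g: (1 5 2 4)
  after f: (1 2 4 3)

g f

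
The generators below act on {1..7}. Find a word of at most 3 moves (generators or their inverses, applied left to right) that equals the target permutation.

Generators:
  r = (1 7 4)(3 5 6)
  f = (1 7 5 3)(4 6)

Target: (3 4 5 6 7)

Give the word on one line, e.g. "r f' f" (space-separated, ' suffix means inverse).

  after f: (1 7 5 3)(4 6)
  after r': (3 4 5 6 7)

f r'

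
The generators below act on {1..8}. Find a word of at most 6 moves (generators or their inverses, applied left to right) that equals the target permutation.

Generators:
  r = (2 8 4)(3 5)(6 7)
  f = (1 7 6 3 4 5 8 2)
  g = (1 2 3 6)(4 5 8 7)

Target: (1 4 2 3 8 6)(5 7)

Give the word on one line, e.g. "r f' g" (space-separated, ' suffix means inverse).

r' f' g f

  after r': (2 4 8)(3 5)(6 7)
  after f': (1 2 3 4 5 6)
  after g: (1 3 5)(2 6)(4 8 7)
  after f: (1 4 2 3 8 6)(5 7)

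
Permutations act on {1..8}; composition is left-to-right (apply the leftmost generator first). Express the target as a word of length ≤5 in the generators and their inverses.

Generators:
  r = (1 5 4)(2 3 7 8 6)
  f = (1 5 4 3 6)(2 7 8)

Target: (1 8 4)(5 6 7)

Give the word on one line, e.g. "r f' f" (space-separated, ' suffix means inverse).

r r f r' f'

  after r: (1 5 4)(2 3 7 8 6)
  after r: (1 4 5)(2 7 6 3 8)
  after f: (1 3 2 8 7)
  after r': (1 2 7 4 5)(3 6 8)
  after f': (1 8 4)(5 6 7)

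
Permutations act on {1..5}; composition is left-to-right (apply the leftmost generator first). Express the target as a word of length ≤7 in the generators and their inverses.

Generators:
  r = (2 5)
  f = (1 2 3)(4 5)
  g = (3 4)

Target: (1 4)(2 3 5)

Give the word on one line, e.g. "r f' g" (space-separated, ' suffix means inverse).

  after f': (1 3 2)(4 5)
  after g: (1 4 5 3 2)
  after f: (1 5)
  after g': (1 5)(3 4)
  after f: (1 4)(2 3 5)

f' g f g' f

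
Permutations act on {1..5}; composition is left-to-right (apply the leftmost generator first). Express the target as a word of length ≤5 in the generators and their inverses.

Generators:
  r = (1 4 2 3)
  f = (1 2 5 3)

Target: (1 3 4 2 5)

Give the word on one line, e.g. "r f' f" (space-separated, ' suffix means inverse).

r r f' f'

  after r: (1 4 2 3)
  after r: (1 2)(3 4)
  after f': (2 3 4 5)
  after f': (1 3 4 2 5)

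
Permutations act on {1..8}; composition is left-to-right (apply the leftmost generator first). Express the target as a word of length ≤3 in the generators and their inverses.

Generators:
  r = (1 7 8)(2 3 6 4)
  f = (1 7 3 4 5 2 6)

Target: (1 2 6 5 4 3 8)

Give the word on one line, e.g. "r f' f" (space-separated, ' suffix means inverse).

r f r'

  after r: (1 7 8)(2 3 6 4)
  after f: (1 3)(2 4 6 5)(7 8)
  after r': (1 2 6 5 4 3 8)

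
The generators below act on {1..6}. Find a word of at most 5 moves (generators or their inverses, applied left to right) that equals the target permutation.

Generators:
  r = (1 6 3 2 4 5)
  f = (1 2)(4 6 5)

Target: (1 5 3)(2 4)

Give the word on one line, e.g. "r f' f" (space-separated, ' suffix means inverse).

  after f': (1 2)(4 5 6)
  after r: (1 4)(2 6 5 3)
  after f': (1 5 3)(2 4)

f' r f'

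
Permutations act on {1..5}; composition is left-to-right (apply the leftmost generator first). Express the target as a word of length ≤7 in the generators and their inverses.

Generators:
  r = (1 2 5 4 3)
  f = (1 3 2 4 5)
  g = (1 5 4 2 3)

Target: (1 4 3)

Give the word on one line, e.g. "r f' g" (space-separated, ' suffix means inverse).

r' g f f g'

  after r': (1 3 4 5 2)
  after g: (2 5 3)
  after f: (1 3 4 5 2)
  after f: (1 2 3 5 4)
  after g': (1 4 3)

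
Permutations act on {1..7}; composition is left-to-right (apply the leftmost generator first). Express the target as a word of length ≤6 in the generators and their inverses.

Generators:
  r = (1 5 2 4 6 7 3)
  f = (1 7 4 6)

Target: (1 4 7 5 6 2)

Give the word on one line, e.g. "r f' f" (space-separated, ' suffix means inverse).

r f' r r

  after r: (1 5 2 4 6 7 3)
  after f': (1 5 2 7 3 6)
  after r: (1 2 3 7)(4 6 5)
  after r: (1 4 7 5 6 2)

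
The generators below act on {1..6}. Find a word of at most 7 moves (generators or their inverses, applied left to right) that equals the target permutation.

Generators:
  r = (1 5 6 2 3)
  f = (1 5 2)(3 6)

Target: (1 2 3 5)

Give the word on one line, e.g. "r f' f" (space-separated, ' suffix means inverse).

f' r' f f r

  after f': (1 2 5)(3 6)
  after r': (1 6 2)(3 5)
  after f: (1 3 2 5 6)
  after f: (1 6 5 3)
  after r: (1 2 3 5)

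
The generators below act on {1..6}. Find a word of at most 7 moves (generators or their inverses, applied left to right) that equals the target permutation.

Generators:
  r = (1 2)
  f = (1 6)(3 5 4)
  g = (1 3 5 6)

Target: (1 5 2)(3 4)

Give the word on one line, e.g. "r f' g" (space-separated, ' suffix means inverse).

g f r' r' r'

  after g: (1 3 5 6)
  after f: (1 5)(3 4)
  after r': (1 5 2)(3 4)
  after r': (1 5)(3 4)
  after r': (1 5 2)(3 4)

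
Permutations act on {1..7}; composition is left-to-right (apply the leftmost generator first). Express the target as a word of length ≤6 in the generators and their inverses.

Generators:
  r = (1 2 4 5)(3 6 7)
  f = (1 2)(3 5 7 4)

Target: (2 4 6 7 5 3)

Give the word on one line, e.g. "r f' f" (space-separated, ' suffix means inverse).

f' r' f' f'

  after f': (1 2)(3 4 7 5)
  after r': (2 5 7 4 6 3)
  after f': (1 2 3)(4 6)
  after f': (2 4 6 7 5 3)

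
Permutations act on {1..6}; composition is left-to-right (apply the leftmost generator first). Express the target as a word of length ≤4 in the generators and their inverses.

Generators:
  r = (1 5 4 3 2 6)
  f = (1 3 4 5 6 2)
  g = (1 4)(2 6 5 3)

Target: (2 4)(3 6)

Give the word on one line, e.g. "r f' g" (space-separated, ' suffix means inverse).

g f' g f

  after g: (1 4)(2 6 5 3)
  after f': (1 3 6 4 2 5)
  after g: (1 2 3 5 4 6)
  after f: (2 4)(3 6)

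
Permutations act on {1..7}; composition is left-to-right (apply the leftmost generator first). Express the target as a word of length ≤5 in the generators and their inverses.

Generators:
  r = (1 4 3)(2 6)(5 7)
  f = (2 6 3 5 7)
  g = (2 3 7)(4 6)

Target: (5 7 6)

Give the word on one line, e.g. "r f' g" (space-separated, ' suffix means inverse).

  after f: (2 6 3 5 7)
  after g': (2 4 6)(3 5)
  after g': (2 6 7 3 5)
  after f': (5 7 6)

f g' g' f'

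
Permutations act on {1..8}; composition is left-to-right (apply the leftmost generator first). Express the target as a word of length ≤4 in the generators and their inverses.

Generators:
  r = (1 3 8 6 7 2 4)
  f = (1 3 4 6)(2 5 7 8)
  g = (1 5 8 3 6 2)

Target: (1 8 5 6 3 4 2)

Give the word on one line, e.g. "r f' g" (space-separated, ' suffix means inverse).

f' r f

  after f': (1 6 4 3)(2 8 7 5)
  after r: (1 7 5 4 8 2 6)
  after f: (1 8 5 6 3 4 2)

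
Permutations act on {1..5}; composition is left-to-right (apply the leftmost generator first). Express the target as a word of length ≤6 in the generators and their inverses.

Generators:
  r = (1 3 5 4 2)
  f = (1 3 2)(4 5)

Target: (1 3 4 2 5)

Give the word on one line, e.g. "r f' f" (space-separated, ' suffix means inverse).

  after r: (1 3 5 4 2)
  after f': (3 4)
  after r': (1 2 4)(3 5)
  after f': (1 3 4 2 5)

r f' r' f'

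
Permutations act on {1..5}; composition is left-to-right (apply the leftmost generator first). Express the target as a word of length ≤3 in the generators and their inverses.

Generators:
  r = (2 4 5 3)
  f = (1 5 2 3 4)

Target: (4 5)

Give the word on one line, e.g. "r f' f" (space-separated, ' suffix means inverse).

f' r f'

  after f': (1 4 3 2 5)
  after r: (1 5)(2 3 4)
  after f': (4 5)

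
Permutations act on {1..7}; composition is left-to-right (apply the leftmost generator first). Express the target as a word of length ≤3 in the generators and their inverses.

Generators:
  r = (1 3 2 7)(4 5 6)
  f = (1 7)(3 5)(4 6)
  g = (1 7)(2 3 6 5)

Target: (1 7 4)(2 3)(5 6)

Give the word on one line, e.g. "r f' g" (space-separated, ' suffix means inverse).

  after r': (1 7 2 3)(4 6 5)
  after g': (3 7 5 4)
  after r': (1 7 4)(2 3)(5 6)

r' g' r'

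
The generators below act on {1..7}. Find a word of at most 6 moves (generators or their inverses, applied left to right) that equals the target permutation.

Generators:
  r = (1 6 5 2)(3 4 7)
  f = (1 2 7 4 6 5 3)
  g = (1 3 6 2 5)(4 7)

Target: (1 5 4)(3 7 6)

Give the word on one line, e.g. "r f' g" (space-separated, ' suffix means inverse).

g f f r'

  after g: (1 3 6 2 5)(4 7)
  after f: (2 3 5)(6 7)
  after f: (1 2)(4 6)(5 7)
  after r': (1 5 4)(3 7 6)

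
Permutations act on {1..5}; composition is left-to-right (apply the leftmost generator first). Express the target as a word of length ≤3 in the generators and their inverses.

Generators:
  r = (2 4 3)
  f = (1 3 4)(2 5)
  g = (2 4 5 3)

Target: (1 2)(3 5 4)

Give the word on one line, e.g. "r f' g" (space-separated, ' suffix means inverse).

  after r: (2 4 3)
  after f: (1 3 5 2)
  after r: (1 2)(3 5 4)

r f r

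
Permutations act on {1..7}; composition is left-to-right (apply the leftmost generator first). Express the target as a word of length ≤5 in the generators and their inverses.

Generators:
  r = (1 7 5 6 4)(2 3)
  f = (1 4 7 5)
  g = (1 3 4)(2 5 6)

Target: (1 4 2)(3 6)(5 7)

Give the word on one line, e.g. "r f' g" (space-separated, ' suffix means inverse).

  after f: (1 4 7 5)
  after r: (2 3)(4 5 7 6)
  after g': (1 4 2)(3 6)(5 7)

f r g'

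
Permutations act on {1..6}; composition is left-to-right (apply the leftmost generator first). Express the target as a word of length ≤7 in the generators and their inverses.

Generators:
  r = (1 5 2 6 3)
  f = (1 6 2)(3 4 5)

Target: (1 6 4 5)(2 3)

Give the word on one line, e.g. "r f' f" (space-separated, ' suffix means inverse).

  after f: (1 6 2)(3 4 5)
  after f: (1 2 6)(3 5 4)
  after r': (1 5 4 6 3)
  after f: (1 3 6 4 2)
  after r': (1 6 4 5)(2 3)

f f r' f r'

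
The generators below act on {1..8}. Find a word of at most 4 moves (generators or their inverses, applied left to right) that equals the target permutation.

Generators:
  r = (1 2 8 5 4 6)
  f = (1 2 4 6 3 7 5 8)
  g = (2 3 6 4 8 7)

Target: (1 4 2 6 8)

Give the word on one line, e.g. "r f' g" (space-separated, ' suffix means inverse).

g' f r g'

  after g': (2 7 8 4 6 3)
  after f: (1 2 5 8 6 7)(3 4)
  after r: (1 8)(2 4 3 6 7)
  after g': (1 4 2 6 8)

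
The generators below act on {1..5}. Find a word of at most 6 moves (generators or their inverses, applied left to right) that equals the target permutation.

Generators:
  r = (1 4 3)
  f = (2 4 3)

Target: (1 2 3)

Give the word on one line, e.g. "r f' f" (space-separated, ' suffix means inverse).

  after r: (1 4 3)
  after r: (1 3 4)
  after f: (1 2 4)
  after r: (1 2 3)

r r f r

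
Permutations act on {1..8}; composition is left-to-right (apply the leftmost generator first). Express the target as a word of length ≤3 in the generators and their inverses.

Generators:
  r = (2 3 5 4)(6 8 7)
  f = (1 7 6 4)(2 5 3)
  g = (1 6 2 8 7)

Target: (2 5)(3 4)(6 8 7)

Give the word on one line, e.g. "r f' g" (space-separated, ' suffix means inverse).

  after r': (2 4 5 3)(6 7 8)
  after r': (2 5)(3 4)(6 8 7)

r' r'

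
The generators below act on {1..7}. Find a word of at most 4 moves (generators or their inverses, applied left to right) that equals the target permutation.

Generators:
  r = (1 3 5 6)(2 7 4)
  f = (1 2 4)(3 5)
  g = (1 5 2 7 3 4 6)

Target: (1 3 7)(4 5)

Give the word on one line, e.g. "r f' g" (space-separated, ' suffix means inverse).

g r'

  after g: (1 5 2 7 3 4 6)
  after r': (1 3 7)(4 5)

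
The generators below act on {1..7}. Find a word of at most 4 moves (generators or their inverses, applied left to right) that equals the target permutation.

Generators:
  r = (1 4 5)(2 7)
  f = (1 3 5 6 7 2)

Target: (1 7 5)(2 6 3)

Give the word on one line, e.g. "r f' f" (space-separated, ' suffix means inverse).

  after f': (1 2 7 6 5 3)
  after f': (1 7 5)(2 6 3)

f' f'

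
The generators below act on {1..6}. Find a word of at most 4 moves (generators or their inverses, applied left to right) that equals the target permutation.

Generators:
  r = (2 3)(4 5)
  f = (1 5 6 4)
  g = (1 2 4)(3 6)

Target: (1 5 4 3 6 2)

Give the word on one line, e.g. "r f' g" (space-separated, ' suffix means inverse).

  after g': (1 4 2)(3 6)
  after r': (1 5 4 3 6 2)

g' r'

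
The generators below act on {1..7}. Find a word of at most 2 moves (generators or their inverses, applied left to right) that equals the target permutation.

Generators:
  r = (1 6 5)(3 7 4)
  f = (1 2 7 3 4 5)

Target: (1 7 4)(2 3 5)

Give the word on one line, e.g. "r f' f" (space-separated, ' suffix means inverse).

  after f: (1 2 7 3 4 5)
  after f: (1 7 4)(2 3 5)

f f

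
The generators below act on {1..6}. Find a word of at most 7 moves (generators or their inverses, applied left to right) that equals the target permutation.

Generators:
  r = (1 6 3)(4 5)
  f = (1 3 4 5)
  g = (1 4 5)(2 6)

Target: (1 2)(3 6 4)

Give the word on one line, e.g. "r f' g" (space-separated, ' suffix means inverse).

  after f: (1 3 4 5)
  after r': (1 6)(3 5)
  after g: (1 2 6 4 5 3)
  after r: (1 2 3 6 5)
  after f': (1 2)(3 6 4)

f r' g r f'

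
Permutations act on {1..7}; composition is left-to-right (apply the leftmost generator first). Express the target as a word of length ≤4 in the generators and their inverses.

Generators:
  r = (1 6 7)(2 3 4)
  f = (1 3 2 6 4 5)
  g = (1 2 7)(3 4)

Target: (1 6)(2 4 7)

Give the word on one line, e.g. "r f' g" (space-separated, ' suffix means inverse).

r g

  after r: (1 6 7)(2 3 4)
  after g: (1 6)(2 4 7)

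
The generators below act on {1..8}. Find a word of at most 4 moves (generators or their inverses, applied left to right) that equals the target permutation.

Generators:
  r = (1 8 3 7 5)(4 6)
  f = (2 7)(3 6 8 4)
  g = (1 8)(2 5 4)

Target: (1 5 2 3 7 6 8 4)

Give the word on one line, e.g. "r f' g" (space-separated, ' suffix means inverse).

  after f': (2 7)(3 4 8 6)
  after g: (1 8 6 3 2 7 5 4)
  after g: (2 7 4 8 6 3 5)
  after r': (1 5 2 3 7 6 8 4)

f' g g r'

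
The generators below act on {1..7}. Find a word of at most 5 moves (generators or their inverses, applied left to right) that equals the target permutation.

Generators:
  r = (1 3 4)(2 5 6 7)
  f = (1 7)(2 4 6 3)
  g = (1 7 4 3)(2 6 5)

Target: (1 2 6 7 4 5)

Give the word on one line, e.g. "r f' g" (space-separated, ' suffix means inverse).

r' f g r'

  after r': (1 4 3)(2 7 6 5)
  after f: (1 6 5 4 2)(3 7)
  after g: (1 5 3 4 6 2 7)
  after r': (1 2 6 7 4 5)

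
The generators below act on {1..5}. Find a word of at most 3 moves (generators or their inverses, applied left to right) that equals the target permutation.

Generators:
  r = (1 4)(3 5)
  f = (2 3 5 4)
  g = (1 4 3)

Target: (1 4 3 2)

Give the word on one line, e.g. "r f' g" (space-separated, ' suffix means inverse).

  after f': (2 4 5 3)
  after r': (1 4 3 2)

f' r'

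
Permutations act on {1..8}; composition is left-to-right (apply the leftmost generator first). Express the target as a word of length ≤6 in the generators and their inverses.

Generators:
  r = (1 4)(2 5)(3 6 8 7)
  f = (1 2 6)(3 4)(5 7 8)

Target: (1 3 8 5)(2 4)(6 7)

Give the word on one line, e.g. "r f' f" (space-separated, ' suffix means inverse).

f f r' f' f'

  after f: (1 2 6)(3 4)(5 7 8)
  after f: (1 6 2)(5 8 7)
  after r': (1 3 7 2 4)(5 6)
  after f': (1 4 6 8 7)(2 3 5)
  after f': (1 3 8 5)(2 4)(6 7)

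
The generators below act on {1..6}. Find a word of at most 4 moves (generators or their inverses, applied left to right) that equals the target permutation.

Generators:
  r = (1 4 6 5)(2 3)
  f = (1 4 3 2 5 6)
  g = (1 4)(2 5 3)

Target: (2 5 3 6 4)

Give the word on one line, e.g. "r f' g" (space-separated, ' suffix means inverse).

  after g: (1 4)(2 5 3)
  after g: (2 3 5)
  after f: (1 4 3 6)
  after g: (2 5 3 6 4)

g g f g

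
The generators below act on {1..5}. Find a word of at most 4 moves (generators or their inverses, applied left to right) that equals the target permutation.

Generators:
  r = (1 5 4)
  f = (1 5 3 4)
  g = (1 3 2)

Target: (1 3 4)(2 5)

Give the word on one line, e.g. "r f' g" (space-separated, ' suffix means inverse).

g' f' g'

  after g': (1 2 3)
  after f': (1 2 5)(3 4)
  after g': (1 3 4)(2 5)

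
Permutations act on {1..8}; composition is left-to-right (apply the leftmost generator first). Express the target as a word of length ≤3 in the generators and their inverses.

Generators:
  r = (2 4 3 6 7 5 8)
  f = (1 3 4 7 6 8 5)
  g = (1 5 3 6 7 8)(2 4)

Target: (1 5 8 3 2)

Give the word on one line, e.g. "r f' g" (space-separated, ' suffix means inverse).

  after r': (2 8 5 7 6 3 4)
  after g: (1 5 8 3 2)

r' g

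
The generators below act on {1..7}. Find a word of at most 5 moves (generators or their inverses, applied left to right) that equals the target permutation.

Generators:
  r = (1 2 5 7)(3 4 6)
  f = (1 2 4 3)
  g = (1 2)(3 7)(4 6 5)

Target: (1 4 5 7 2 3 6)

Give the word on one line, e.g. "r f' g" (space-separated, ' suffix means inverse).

r g' g' f

  after r: (1 2 5 7)(3 4 6)
  after g': (2 6 7)(3 5)
  after g': (1 2 4 5 7)(3 6)
  after f: (1 4 5 7 2 3 6)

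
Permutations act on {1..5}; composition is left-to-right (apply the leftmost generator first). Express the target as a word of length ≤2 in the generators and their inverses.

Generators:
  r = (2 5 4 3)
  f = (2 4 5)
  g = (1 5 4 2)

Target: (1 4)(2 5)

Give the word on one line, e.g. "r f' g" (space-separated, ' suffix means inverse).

g g

  after g: (1 5 4 2)
  after g: (1 4)(2 5)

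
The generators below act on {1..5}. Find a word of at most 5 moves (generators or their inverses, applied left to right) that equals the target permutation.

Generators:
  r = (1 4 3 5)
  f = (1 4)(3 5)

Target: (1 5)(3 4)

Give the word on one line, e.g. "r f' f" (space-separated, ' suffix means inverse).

f' r r

  after f': (1 4)(3 5)
  after r: (1 3)
  after r: (1 5)(3 4)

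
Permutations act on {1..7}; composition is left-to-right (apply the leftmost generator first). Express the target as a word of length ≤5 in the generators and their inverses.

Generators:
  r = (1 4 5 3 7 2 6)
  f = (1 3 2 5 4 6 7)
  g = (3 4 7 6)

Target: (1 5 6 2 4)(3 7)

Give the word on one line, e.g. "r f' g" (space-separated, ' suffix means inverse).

  after r: (1 4 5 3 7 2 6)
  after g: (1 7 2 3 6)(4 5)
  after r': (1 3 2 5)
  after r': (1 5 6 2 4)(3 7)

r g r' r'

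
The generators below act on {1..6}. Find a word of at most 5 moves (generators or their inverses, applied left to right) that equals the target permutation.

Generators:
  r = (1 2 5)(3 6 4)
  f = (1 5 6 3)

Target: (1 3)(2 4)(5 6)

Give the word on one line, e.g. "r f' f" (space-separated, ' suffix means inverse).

f f r' f' r'

  after f: (1 5 6 3)
  after f: (1 6)(3 5)
  after r': (1 3 2)(4 6 5)
  after f': (1 6)(2 3)(4 5)
  after r': (1 3)(2 4)(5 6)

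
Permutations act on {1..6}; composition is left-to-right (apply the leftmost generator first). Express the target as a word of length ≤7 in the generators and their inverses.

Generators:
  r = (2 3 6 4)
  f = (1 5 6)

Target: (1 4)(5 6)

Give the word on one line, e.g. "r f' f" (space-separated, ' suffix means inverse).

  after f': (1 6 5)
  after f': (1 5 6)
  after r': (1 5 3 2 4 6)
  after f: (1 6 5 3 2 4)
  after r: (1 4)(5 6)

f' f' r' f r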